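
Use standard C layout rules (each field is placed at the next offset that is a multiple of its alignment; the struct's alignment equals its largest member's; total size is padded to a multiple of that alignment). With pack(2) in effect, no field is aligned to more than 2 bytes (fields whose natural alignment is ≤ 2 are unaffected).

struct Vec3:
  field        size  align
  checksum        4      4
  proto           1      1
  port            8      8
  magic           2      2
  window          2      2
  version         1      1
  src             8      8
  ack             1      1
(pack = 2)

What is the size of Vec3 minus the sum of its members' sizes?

checksum at 0 (size 4, align 2) → ends 4
proto at 4 (size 1, align 1) → ends 5
pad 1 to align 2 for port
port at 6 (size 8, align 2) → ends 14
magic at 14 (size 2, align 2) → ends 16
window at 16 (size 2, align 2) → ends 18
version at 18 (size 1, align 1) → ends 19
pad 1 to align 2 for src
src at 20 (size 8, align 2) → ends 28
ack at 28 (size 1, align 1) → ends 29
tail pad 1 to reach multiple of 2
total 30 bytes, alignment 2
data bytes 27, size 30 → padding 3

3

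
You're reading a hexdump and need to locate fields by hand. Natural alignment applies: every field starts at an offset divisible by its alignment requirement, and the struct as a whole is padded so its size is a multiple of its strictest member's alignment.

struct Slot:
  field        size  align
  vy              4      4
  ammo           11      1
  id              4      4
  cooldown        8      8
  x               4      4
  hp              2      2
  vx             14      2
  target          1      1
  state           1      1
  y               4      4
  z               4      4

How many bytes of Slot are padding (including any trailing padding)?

7

@0: vy [4B, align 4] → 4
@4: ammo [11B, align 1] → 15
+1 pad (align 4)
@16: id [4B, align 4] → 20
+4 pad (align 8)
@24: cooldown [8B, align 8] → 32
@32: x [4B, align 4] → 36
@36: hp [2B, align 2] → 38
@38: vx [14B, align 2] → 52
@52: target [1B, align 1] → 53
@53: state [1B, align 1] → 54
+2 pad (align 4)
@56: y [4B, align 4] → 60
@60: z [4B, align 4] → 64
size 64, align 8
data bytes 57, size 64 → padding 7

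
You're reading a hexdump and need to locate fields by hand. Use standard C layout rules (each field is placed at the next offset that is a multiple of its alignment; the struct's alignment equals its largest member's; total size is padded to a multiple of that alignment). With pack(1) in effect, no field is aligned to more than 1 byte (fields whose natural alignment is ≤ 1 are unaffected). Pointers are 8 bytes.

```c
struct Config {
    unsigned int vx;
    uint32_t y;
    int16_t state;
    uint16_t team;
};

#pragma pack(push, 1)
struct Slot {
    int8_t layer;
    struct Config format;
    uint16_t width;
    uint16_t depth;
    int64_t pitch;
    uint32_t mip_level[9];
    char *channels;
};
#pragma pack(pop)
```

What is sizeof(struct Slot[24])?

1656

Config: 0..4  vx  (4B, 4-aligned); 4..8  y  (4B, 4-aligned); 8..10  state  (2B, 2-aligned); 10..12  team  (2B, 2-aligned); sizeof = 12, alignof = 4
0..1  layer  (1B, 1-aligned)
1..13  format  (12B, 1-aligned)
13..15  width  (2B, 1-aligned)
15..17  depth  (2B, 1-aligned)
17..25  pitch  (8B, 1-aligned)
25..61  mip_level  (36B, 1-aligned)
61..69  channels  (8B, 1-aligned)
sizeof = 69, alignof = 1
array of 24: 24 × 69 = 1656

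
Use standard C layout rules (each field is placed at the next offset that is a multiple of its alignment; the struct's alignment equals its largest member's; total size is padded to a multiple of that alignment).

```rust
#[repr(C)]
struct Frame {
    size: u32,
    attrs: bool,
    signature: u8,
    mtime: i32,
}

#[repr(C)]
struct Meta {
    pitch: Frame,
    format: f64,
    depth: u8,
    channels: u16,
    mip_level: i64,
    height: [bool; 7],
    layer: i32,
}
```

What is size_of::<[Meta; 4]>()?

Frame: @0: size [4B, align 4] → 4; @4: attrs [1B, align 1] → 5; @5: signature [1B, align 1] → 6; +2 pad (align 4); @8: mtime [4B, align 4] → 12; size 12, align 4
@0: pitch [12B, align 4] → 12
+4 pad (align 8)
@16: format [8B, align 8] → 24
@24: depth [1B, align 1] → 25
+1 pad (align 2)
@26: channels [2B, align 2] → 28
+4 pad (align 8)
@32: mip_level [8B, align 8] → 40
@40: height [7B, align 1] → 47
+1 pad (align 4)
@48: layer [4B, align 4] → 52
+4 tail pad (align 8)
size 56, align 8
array of 4: 4 × 56 = 224

224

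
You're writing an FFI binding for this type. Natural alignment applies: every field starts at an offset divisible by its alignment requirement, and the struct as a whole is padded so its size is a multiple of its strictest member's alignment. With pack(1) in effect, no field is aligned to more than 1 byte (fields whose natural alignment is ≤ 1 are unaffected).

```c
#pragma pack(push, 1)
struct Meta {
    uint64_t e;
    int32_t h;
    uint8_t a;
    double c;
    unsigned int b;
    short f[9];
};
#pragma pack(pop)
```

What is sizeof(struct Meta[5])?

e at 0 (size 8, align 1) → ends 8
h at 8 (size 4, align 1) → ends 12
a at 12 (size 1, align 1) → ends 13
c at 13 (size 8, align 1) → ends 21
b at 21 (size 4, align 1) → ends 25
f at 25 (size 18, align 1) → ends 43
total 43 bytes, alignment 1
array of 5: 5 × 43 = 215

215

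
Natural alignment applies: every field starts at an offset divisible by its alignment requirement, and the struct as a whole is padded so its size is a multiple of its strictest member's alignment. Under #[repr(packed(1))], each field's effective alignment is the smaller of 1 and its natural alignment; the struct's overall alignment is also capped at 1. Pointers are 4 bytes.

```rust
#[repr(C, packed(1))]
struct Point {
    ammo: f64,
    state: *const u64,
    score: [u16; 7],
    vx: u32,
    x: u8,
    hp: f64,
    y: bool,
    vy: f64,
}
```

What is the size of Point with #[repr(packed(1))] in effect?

48

0..8  ammo  (8B, 1-aligned)
8..12  state  (4B, 1-aligned)
12..26  score  (14B, 1-aligned)
26..30  vx  (4B, 1-aligned)
30..31  x  (1B, 1-aligned)
31..39  hp  (8B, 1-aligned)
39..40  y  (1B, 1-aligned)
40..48  vy  (8B, 1-aligned)
sizeof = 48, alignof = 1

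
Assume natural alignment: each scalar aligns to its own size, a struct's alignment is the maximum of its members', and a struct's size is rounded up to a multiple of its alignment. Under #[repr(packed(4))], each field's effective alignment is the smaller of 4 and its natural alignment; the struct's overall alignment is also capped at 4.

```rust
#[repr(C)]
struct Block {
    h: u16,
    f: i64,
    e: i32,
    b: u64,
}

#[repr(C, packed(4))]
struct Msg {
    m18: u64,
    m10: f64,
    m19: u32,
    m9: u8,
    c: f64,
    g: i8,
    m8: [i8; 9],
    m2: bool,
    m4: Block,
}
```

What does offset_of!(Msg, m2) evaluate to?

Block: h at 0 (size 2, align 2) → ends 2; pad 6 to align 8 for f; f at 8 (size 8, align 8) → ends 16; e at 16 (size 4, align 4) → ends 20; pad 4 to align 8 for b; b at 24 (size 8, align 8) → ends 32; total 32 bytes, alignment 8
m18 at 0 (size 8, align 4) → ends 8
m10 at 8 (size 8, align 4) → ends 16
m19 at 16 (size 4, align 4) → ends 20
m9 at 20 (size 1, align 1) → ends 21
pad 3 to align 4 for c
c at 24 (size 8, align 4) → ends 32
g at 32 (size 1, align 1) → ends 33
m8 at 33 (size 9, align 1) → ends 42
m2 at 42 (size 1, align 1) → ends 43

42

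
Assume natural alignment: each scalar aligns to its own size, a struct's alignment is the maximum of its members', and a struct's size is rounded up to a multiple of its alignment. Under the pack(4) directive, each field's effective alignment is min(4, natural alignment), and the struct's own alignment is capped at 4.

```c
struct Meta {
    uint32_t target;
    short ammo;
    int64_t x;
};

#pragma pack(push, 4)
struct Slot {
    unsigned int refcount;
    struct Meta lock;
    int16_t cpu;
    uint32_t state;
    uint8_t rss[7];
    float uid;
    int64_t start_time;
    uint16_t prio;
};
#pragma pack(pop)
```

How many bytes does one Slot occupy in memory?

52 bytes

Meta: @0: target [4B, align 4] → 4; @4: ammo [2B, align 2] → 6; +2 pad (align 8); @8: x [8B, align 8] → 16; size 16, align 8
@0: refcount [4B, align 4] → 4
@4: lock [16B, align 4] → 20
@20: cpu [2B, align 2] → 22
+2 pad (align 4)
@24: state [4B, align 4] → 28
@28: rss [7B, align 1] → 35
+1 pad (align 4)
@36: uid [4B, align 4] → 40
@40: start_time [8B, align 4] → 48
@48: prio [2B, align 2] → 50
+2 tail pad (align 4)
size 52, align 4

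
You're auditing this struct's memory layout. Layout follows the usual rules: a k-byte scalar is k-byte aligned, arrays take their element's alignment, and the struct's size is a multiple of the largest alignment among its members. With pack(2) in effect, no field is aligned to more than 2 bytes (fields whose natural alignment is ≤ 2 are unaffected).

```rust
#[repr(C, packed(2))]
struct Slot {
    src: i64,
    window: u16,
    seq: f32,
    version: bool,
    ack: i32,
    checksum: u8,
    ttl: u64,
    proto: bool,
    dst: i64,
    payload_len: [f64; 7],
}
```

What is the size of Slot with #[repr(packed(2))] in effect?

@0: src [8B, align 2] → 8
@8: window [2B, align 2] → 10
@10: seq [4B, align 2] → 14
@14: version [1B, align 1] → 15
+1 pad (align 2)
@16: ack [4B, align 2] → 20
@20: checksum [1B, align 1] → 21
+1 pad (align 2)
@22: ttl [8B, align 2] → 30
@30: proto [1B, align 1] → 31
+1 pad (align 2)
@32: dst [8B, align 2] → 40
@40: payload_len [56B, align 2] → 96
size 96, align 2

96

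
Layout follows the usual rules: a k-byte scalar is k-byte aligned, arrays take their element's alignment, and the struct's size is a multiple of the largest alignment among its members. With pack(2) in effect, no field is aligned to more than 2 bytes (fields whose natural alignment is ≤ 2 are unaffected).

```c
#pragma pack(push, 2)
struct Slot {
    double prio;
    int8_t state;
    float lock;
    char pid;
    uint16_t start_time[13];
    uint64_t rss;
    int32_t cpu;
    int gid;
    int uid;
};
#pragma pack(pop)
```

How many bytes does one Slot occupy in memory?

62 bytes

@0: prio [8B, align 2] → 8
@8: state [1B, align 1] → 9
+1 pad (align 2)
@10: lock [4B, align 2] → 14
@14: pid [1B, align 1] → 15
+1 pad (align 2)
@16: start_time [26B, align 2] → 42
@42: rss [8B, align 2] → 50
@50: cpu [4B, align 2] → 54
@54: gid [4B, align 2] → 58
@58: uid [4B, align 2] → 62
size 62, align 2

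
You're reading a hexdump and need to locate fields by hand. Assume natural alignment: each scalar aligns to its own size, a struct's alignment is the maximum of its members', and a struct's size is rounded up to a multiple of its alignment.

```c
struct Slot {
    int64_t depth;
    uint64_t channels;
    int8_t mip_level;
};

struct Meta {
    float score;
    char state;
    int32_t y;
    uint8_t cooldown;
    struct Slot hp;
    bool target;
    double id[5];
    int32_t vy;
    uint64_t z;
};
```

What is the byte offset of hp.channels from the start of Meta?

Slot: depth at 0 (size 8, align 8) → ends 8; channels at 8 (size 8, align 8) → ends 16; mip_level at 16 (size 1, align 1) → ends 17; tail pad 7 to reach multiple of 8; total 24 bytes, alignment 8
score at 0 (size 4, align 4) → ends 4
state at 4 (size 1, align 1) → ends 5
pad 3 to align 4 for y
y at 8 (size 4, align 4) → ends 12
cooldown at 12 (size 1, align 1) → ends 13
pad 3 to align 8 for hp
hp at 16 (size 24, align 8) → ends 40
within Slot: channels at 8
16 + 8 = 24

24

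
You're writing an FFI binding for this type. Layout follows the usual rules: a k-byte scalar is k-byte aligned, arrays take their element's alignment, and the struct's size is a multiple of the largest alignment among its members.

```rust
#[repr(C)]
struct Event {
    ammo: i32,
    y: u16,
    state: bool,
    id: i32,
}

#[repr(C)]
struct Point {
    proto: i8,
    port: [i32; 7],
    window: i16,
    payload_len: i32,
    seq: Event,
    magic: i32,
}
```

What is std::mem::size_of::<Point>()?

56 bytes

Event: 0..4  ammo  (4B, 4-aligned); 4..6  y  (2B, 2-aligned); 6..7  state  (1B, 1-aligned); 7..8  -- padding (1B); 8..12  id  (4B, 4-aligned); sizeof = 12, alignof = 4
0..1  proto  (1B, 1-aligned)
1..4  -- padding (3B)
4..32  port  (28B, 4-aligned)
32..34  window  (2B, 2-aligned)
34..36  -- padding (2B)
36..40  payload_len  (4B, 4-aligned)
40..52  seq  (12B, 4-aligned)
52..56  magic  (4B, 4-aligned)
sizeof = 56, alignof = 4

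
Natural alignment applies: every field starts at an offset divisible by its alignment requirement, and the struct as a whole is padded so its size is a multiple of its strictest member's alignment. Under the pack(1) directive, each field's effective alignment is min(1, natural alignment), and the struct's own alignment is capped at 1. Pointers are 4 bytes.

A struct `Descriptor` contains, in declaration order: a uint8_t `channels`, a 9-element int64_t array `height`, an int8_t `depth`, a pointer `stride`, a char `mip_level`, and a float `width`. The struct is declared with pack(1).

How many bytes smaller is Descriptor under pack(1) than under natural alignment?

13

natural layout:
  channels at 0 (size 1, align 1) → ends 1
  pad 7 to align 8 for height
  height at 8 (size 72, align 8) → ends 80
  depth at 80 (size 1, align 1) → ends 81
  pad 3 to align 4 for stride
  stride at 84 (size 4, align 4) → ends 88
  mip_level at 88 (size 1, align 1) → ends 89
  pad 3 to align 4 for width
  width at 92 (size 4, align 4) → ends 96
  total 96 bytes, alignment 8
packed(1) layout:
  channels at 0 (size 1, align 1) → ends 1
  height at 1 (size 72, align 1) → ends 73
  depth at 73 (size 1, align 1) → ends 74
  stride at 74 (size 4, align 1) → ends 78
  mip_level at 78 (size 1, align 1) → ends 79
  width at 79 (size 4, align 1) → ends 83
  total 83 bytes, alignment 1
96 − 83 = 13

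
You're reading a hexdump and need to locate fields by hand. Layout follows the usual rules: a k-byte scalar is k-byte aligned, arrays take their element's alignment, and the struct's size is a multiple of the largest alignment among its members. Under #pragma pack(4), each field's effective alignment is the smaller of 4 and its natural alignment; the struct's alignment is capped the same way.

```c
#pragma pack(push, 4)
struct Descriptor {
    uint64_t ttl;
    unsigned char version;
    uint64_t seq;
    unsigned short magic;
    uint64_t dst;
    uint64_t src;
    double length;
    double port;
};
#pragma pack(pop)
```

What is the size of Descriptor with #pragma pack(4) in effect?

ttl at 0 (size 8, align 4) → ends 8
version at 8 (size 1, align 1) → ends 9
pad 3 to align 4 for seq
seq at 12 (size 8, align 4) → ends 20
magic at 20 (size 2, align 2) → ends 22
pad 2 to align 4 for dst
dst at 24 (size 8, align 4) → ends 32
src at 32 (size 8, align 4) → ends 40
length at 40 (size 8, align 4) → ends 48
port at 48 (size 8, align 4) → ends 56
total 56 bytes, alignment 4

56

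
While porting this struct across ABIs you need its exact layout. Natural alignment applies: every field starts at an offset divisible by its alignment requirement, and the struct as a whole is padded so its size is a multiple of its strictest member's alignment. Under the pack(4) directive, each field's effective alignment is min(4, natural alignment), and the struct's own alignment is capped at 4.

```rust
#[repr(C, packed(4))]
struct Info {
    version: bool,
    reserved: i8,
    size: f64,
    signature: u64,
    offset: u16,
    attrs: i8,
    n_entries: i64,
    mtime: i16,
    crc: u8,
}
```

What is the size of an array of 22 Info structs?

version at 0 (size 1, align 1) → ends 1
reserved at 1 (size 1, align 1) → ends 2
pad 2 to align 4 for size
size at 4 (size 8, align 4) → ends 12
signature at 12 (size 8, align 4) → ends 20
offset at 20 (size 2, align 2) → ends 22
attrs at 22 (size 1, align 1) → ends 23
pad 1 to align 4 for n_entries
n_entries at 24 (size 8, align 4) → ends 32
mtime at 32 (size 2, align 2) → ends 34
crc at 34 (size 1, align 1) → ends 35
tail pad 1 to reach multiple of 4
total 36 bytes, alignment 4
array of 22: 22 × 36 = 792

792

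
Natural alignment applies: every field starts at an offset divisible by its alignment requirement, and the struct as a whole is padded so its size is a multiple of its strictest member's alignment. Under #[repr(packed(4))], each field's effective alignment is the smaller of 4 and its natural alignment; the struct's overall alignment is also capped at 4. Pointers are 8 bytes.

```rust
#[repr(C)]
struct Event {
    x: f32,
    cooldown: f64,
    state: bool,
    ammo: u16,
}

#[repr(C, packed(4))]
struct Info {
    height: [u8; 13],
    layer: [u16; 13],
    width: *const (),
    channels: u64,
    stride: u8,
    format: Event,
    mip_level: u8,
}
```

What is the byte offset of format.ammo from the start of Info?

Event: x at 0 (size 4, align 4) → ends 4; pad 4 to align 8 for cooldown; cooldown at 8 (size 8, align 8) → ends 16; state at 16 (size 1, align 1) → ends 17; pad 1 to align 2 for ammo; ammo at 18 (size 2, align 2) → ends 20; tail pad 4 to reach multiple of 8; total 24 bytes, alignment 8
height at 0 (size 13, align 1) → ends 13
pad 1 to align 2 for layer
layer at 14 (size 26, align 2) → ends 40
width at 40 (size 8, align 4) → ends 48
channels at 48 (size 8, align 4) → ends 56
stride at 56 (size 1, align 1) → ends 57
pad 3 to align 4 for format
format at 60 (size 24, align 4) → ends 84
within Event: ammo at 18
60 + 18 = 78

78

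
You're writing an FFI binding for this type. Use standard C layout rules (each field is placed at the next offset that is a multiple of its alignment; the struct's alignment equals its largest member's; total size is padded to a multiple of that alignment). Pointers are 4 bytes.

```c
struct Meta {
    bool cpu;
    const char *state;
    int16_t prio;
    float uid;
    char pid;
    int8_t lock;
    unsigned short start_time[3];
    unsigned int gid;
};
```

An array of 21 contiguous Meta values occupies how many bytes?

cpu at 0 (size 1, align 1) → ends 1
pad 3 to align 4 for state
state at 4 (size 4, align 4) → ends 8
prio at 8 (size 2, align 2) → ends 10
pad 2 to align 4 for uid
uid at 12 (size 4, align 4) → ends 16
pid at 16 (size 1, align 1) → ends 17
lock at 17 (size 1, align 1) → ends 18
start_time at 18 (size 6, align 2) → ends 24
gid at 24 (size 4, align 4) → ends 28
total 28 bytes, alignment 4
array of 21: 21 × 28 = 588

588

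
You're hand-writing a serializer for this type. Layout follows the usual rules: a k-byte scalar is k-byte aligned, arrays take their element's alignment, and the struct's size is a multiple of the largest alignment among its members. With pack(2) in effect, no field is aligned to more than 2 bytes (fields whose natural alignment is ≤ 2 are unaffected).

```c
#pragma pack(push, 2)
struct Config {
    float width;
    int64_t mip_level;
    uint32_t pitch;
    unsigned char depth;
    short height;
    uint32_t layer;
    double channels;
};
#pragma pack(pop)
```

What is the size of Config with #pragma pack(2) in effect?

32

0..4  width  (4B, 2-aligned)
4..12  mip_level  (8B, 2-aligned)
12..16  pitch  (4B, 2-aligned)
16..17  depth  (1B, 1-aligned)
17..18  -- padding (1B)
18..20  height  (2B, 2-aligned)
20..24  layer  (4B, 2-aligned)
24..32  channels  (8B, 2-aligned)
sizeof = 32, alignof = 2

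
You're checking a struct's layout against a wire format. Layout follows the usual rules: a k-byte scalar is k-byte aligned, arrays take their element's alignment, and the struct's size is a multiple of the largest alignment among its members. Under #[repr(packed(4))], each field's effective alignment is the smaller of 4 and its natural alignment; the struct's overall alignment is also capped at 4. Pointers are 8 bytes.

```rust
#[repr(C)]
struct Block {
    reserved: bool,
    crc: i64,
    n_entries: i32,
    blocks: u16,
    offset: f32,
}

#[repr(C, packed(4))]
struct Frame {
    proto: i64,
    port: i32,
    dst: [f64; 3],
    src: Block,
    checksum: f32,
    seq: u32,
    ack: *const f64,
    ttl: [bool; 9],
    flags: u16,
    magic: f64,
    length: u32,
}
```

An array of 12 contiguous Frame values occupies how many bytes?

Block: reserved at 0 (size 1, align 1) → ends 1; pad 7 to align 8 for crc; crc at 8 (size 8, align 8) → ends 16; n_entries at 16 (size 4, align 4) → ends 20; blocks at 20 (size 2, align 2) → ends 22; pad 2 to align 4 for offset; offset at 24 (size 4, align 4) → ends 28; tail pad 4 to reach multiple of 8; total 32 bytes, alignment 8
proto at 0 (size 8, align 4) → ends 8
port at 8 (size 4, align 4) → ends 12
dst at 12 (size 24, align 4) → ends 36
src at 36 (size 32, align 4) → ends 68
checksum at 68 (size 4, align 4) → ends 72
seq at 72 (size 4, align 4) → ends 76
ack at 76 (size 8, align 4) → ends 84
ttl at 84 (size 9, align 1) → ends 93
pad 1 to align 2 for flags
flags at 94 (size 2, align 2) → ends 96
magic at 96 (size 8, align 4) → ends 104
length at 104 (size 4, align 4) → ends 108
total 108 bytes, alignment 4
array of 12: 12 × 108 = 1296

1296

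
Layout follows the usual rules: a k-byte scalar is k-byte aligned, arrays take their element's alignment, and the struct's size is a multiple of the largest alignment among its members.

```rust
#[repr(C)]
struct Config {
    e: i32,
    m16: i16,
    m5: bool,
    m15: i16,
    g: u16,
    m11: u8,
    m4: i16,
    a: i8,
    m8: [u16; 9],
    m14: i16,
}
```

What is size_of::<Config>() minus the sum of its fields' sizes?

5

@0: e [4B, align 4] → 4
@4: m16 [2B, align 2] → 6
@6: m5 [1B, align 1] → 7
+1 pad (align 2)
@8: m15 [2B, align 2] → 10
@10: g [2B, align 2] → 12
@12: m11 [1B, align 1] → 13
+1 pad (align 2)
@14: m4 [2B, align 2] → 16
@16: a [1B, align 1] → 17
+1 pad (align 2)
@18: m8 [18B, align 2] → 36
@36: m14 [2B, align 2] → 38
+2 tail pad (align 4)
size 40, align 4
data bytes 35, size 40 → padding 5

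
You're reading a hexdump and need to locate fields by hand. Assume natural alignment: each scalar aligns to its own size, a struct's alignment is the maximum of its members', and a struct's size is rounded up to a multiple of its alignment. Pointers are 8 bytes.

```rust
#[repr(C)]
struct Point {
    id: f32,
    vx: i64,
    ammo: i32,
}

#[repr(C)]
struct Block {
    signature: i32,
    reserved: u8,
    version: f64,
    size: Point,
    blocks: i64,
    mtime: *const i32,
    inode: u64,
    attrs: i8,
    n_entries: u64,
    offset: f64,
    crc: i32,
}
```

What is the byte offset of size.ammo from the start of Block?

Point: @0: id [4B, align 4] → 4; +4 pad (align 8); @8: vx [8B, align 8] → 16; @16: ammo [4B, align 4] → 20; +4 tail pad (align 8); size 24, align 8
@0: signature [4B, align 4] → 4
@4: reserved [1B, align 1] → 5
+3 pad (align 8)
@8: version [8B, align 8] → 16
@16: size [24B, align 8] → 40
within Point: ammo at 16
16 + 16 = 32

32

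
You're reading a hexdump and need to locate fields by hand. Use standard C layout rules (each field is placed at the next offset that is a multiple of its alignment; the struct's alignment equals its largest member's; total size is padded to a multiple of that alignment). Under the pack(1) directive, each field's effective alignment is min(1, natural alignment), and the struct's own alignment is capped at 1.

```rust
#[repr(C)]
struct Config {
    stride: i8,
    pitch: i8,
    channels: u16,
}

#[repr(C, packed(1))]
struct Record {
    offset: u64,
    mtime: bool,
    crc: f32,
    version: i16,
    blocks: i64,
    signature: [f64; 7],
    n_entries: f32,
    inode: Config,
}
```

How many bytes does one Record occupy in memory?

87 bytes

Config: 0..1  stride  (1B, 1-aligned); 1..2  pitch  (1B, 1-aligned); 2..4  channels  (2B, 2-aligned); sizeof = 4, alignof = 2
0..8  offset  (8B, 1-aligned)
8..9  mtime  (1B, 1-aligned)
9..13  crc  (4B, 1-aligned)
13..15  version  (2B, 1-aligned)
15..23  blocks  (8B, 1-aligned)
23..79  signature  (56B, 1-aligned)
79..83  n_entries  (4B, 1-aligned)
83..87  inode  (4B, 1-aligned)
sizeof = 87, alignof = 1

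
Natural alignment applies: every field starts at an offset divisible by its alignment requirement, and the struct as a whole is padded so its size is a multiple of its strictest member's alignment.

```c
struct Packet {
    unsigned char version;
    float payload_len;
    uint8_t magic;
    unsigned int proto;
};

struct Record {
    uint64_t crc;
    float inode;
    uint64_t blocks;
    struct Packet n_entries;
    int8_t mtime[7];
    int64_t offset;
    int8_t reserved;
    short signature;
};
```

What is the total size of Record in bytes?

64

Packet: 0..1  version  (1B, 1-aligned); 1..4  -- padding (3B); 4..8  payload_len  (4B, 4-aligned); 8..9  magic  (1B, 1-aligned); 9..12  -- padding (3B); 12..16  proto  (4B, 4-aligned); sizeof = 16, alignof = 4
0..8  crc  (8B, 8-aligned)
8..12  inode  (4B, 4-aligned)
12..16  -- padding (4B)
16..24  blocks  (8B, 8-aligned)
24..40  n_entries  (16B, 4-aligned)
40..47  mtime  (7B, 1-aligned)
47..48  -- padding (1B)
48..56  offset  (8B, 8-aligned)
56..57  reserved  (1B, 1-aligned)
57..58  -- padding (1B)
58..60  signature  (2B, 2-aligned)
60..64  -- tail padding (4B)
sizeof = 64, alignof = 8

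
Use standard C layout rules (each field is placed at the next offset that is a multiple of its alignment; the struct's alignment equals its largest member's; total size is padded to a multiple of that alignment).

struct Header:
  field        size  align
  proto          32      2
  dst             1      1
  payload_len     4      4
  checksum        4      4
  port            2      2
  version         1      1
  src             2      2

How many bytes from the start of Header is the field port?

0..32  proto  (32B, 2-aligned)
32..33  dst  (1B, 1-aligned)
33..36  -- padding (3B)
36..40  payload_len  (4B, 4-aligned)
40..44  checksum  (4B, 4-aligned)
44..46  port  (2B, 2-aligned)

44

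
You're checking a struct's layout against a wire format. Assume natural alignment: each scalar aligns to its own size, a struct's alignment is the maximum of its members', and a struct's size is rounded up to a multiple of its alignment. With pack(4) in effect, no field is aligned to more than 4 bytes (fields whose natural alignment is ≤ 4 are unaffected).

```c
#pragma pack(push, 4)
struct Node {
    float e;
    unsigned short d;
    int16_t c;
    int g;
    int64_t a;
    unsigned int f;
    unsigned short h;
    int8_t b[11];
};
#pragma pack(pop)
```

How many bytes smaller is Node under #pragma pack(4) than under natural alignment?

natural layout:
  0..4  e  (4B, 4-aligned)
  4..6  d  (2B, 2-aligned)
  6..8  c  (2B, 2-aligned)
  8..12  g  (4B, 4-aligned)
  12..16  -- padding (4B)
  16..24  a  (8B, 8-aligned)
  24..28  f  (4B, 4-aligned)
  28..30  h  (2B, 2-aligned)
  30..41  b  (11B, 1-aligned)
  41..48  -- tail padding (7B)
  sizeof = 48, alignof = 8
packed(4) layout:
  0..4  e  (4B, 4-aligned)
  4..6  d  (2B, 2-aligned)
  6..8  c  (2B, 2-aligned)
  8..12  g  (4B, 4-aligned)
  12..20  a  (8B, 4-aligned)
  20..24  f  (4B, 4-aligned)
  24..26  h  (2B, 2-aligned)
  26..37  b  (11B, 1-aligned)
  37..40  -- tail padding (3B)
  sizeof = 40, alignof = 4
48 − 40 = 8

8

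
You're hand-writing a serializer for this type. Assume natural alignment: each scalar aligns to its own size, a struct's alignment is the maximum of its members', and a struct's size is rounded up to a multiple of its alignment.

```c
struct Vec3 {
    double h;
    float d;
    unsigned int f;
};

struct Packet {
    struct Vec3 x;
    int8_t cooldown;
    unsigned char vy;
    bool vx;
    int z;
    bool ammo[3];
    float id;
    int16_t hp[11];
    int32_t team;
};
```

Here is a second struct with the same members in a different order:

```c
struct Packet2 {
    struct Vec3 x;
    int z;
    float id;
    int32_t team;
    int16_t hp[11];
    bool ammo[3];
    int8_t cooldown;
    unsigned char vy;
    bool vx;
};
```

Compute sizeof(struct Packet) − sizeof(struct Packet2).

8

Vec3: h at 0 (size 8, align 8) → ends 8; d at 8 (size 4, align 4) → ends 12; f at 12 (size 4, align 4) → ends 16; total 16 bytes, alignment 8
x at 0 (size 16, align 8) → ends 16
cooldown at 16 (size 1, align 1) → ends 17
vy at 17 (size 1, align 1) → ends 18
vx at 18 (size 1, align 1) → ends 19
pad 1 to align 4 for z
z at 20 (size 4, align 4) → ends 24
ammo at 24 (size 3, align 1) → ends 27
pad 1 to align 4 for id
id at 28 (size 4, align 4) → ends 32
hp at 32 (size 22, align 2) → ends 54
pad 2 to align 4 for team
team at 56 (size 4, align 4) → ends 60
tail pad 4 to reach multiple of 8
total 64 bytes, alignment 8
— Packet2 —
x at 0 (size 16, align 8) → ends 16
z at 16 (size 4, align 4) → ends 20
id at 20 (size 4, align 4) → ends 24
team at 24 (size 4, align 4) → ends 28
hp at 28 (size 22, align 2) → ends 50
ammo at 50 (size 3, align 1) → ends 53
cooldown at 53 (size 1, align 1) → ends 54
vy at 54 (size 1, align 1) → ends 55
vx at 55 (size 1, align 1) → ends 56
total 56 bytes, alignment 8
64 − 56 = 8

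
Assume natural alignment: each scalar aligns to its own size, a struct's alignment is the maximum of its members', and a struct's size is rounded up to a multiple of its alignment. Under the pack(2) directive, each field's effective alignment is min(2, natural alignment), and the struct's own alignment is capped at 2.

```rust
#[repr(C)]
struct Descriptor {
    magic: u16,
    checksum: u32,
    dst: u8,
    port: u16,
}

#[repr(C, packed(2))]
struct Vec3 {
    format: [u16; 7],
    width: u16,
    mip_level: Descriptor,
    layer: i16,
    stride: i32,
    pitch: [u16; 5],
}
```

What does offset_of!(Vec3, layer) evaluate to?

28

Descriptor: magic at 0 (size 2, align 2) → ends 2; pad 2 to align 4 for checksum; checksum at 4 (size 4, align 4) → ends 8; dst at 8 (size 1, align 1) → ends 9; pad 1 to align 2 for port; port at 10 (size 2, align 2) → ends 12; total 12 bytes, alignment 4
format at 0 (size 14, align 2) → ends 14
width at 14 (size 2, align 2) → ends 16
mip_level at 16 (size 12, align 2) → ends 28
layer at 28 (size 2, align 2) → ends 30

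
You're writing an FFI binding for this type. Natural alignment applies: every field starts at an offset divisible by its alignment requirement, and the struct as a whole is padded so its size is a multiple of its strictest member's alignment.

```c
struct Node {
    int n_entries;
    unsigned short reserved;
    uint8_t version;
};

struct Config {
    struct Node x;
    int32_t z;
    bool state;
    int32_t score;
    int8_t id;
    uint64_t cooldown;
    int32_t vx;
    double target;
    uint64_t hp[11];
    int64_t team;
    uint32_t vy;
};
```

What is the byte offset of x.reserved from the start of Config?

4

Node: 0..4  n_entries  (4B, 4-aligned); 4..6  reserved  (2B, 2-aligned); 6..7  version  (1B, 1-aligned); 7..8  -- tail padding (1B); sizeof = 8, alignof = 4
0..8  x  (8B, 4-aligned)
within Node: reserved at 4
0 + 4 = 4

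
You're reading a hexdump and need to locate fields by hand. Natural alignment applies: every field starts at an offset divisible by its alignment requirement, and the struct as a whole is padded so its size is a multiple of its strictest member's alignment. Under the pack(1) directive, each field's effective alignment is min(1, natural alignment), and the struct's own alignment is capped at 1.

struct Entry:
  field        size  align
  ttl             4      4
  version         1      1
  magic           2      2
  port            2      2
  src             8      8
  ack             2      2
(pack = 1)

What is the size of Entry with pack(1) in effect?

19

0..4  ttl  (4B, 1-aligned)
4..5  version  (1B, 1-aligned)
5..7  magic  (2B, 1-aligned)
7..9  port  (2B, 1-aligned)
9..17  src  (8B, 1-aligned)
17..19  ack  (2B, 1-aligned)
sizeof = 19, alignof = 1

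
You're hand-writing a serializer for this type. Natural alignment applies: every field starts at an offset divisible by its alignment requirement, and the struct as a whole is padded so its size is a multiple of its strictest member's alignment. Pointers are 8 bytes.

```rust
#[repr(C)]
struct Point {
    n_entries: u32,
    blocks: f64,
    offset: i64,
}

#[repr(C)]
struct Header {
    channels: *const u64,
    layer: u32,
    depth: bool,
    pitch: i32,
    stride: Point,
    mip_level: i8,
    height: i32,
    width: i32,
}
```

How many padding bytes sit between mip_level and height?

3

Point: 0..4  n_entries  (4B, 4-aligned); 4..8  -- padding (4B); 8..16  blocks  (8B, 8-aligned); 16..24  offset  (8B, 8-aligned); sizeof = 24, alignof = 8
0..8  channels  (8B, 8-aligned)
8..12  layer  (4B, 4-aligned)
12..13  depth  (1B, 1-aligned)
13..16  -- padding (3B)
16..20  pitch  (4B, 4-aligned)
20..24  -- padding (4B)
24..48  stride  (24B, 8-aligned)
48..49  mip_level  (1B, 1-aligned)
49..52  -- padding (3B)
52..56  height  (4B, 4-aligned)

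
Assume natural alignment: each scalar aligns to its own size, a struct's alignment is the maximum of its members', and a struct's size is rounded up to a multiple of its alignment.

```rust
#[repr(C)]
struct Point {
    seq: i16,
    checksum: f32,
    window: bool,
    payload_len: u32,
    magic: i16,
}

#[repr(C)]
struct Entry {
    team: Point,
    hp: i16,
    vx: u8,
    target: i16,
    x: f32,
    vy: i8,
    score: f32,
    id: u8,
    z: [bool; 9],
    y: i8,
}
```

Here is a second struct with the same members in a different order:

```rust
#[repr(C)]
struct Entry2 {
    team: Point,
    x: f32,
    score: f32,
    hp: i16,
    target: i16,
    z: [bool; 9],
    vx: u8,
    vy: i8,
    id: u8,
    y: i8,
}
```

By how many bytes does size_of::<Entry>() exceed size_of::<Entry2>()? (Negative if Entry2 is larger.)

Point: @0: seq [2B, align 2] → 2; +2 pad (align 4); @4: checksum [4B, align 4] → 8; @8: window [1B, align 1] → 9; +3 pad (align 4); @12: payload_len [4B, align 4] → 16; @16: magic [2B, align 2] → 18; +2 tail pad (align 4); size 20, align 4
@0: team [20B, align 4] → 20
@20: hp [2B, align 2] → 22
@22: vx [1B, align 1] → 23
+1 pad (align 2)
@24: target [2B, align 2] → 26
+2 pad (align 4)
@28: x [4B, align 4] → 32
@32: vy [1B, align 1] → 33
+3 pad (align 4)
@36: score [4B, align 4] → 40
@40: id [1B, align 1] → 41
@41: z [9B, align 1] → 50
@50: y [1B, align 1] → 51
+1 tail pad (align 4)
size 52, align 4
— Entry2 —
@0: team [20B, align 4] → 20
@20: x [4B, align 4] → 24
@24: score [4B, align 4] → 28
@28: hp [2B, align 2] → 30
@30: target [2B, align 2] → 32
@32: z [9B, align 1] → 41
@41: vx [1B, align 1] → 42
@42: vy [1B, align 1] → 43
@43: id [1B, align 1] → 44
@44: y [1B, align 1] → 45
+3 tail pad (align 4)
size 48, align 4
52 − 48 = 4

4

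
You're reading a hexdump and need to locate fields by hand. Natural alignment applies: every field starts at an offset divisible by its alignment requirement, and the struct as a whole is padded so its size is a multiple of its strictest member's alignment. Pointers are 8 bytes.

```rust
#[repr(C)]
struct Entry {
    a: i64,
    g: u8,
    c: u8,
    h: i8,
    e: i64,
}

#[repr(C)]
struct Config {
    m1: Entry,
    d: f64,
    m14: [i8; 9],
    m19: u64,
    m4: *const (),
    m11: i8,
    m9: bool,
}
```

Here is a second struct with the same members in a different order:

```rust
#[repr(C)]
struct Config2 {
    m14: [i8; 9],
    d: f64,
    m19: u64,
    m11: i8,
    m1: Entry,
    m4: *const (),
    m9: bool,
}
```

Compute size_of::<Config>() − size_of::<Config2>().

-8

Entry: @0: a [8B, align 8] → 8; @8: g [1B, align 1] → 9; @9: c [1B, align 1] → 10; @10: h [1B, align 1] → 11; +5 pad (align 8); @16: e [8B, align 8] → 24; size 24, align 8
@0: m1 [24B, align 8] → 24
@24: d [8B, align 8] → 32
@32: m14 [9B, align 1] → 41
+7 pad (align 8)
@48: m19 [8B, align 8] → 56
@56: m4 [8B, align 8] → 64
@64: m11 [1B, align 1] → 65
@65: m9 [1B, align 1] → 66
+6 tail pad (align 8)
size 72, align 8
— Config2 —
@0: m14 [9B, align 1] → 9
+7 pad (align 8)
@16: d [8B, align 8] → 24
@24: m19 [8B, align 8] → 32
@32: m11 [1B, align 1] → 33
+7 pad (align 8)
@40: m1 [24B, align 8] → 64
@64: m4 [8B, align 8] → 72
@72: m9 [1B, align 1] → 73
+7 tail pad (align 8)
size 80, align 8
72 − 80 = -8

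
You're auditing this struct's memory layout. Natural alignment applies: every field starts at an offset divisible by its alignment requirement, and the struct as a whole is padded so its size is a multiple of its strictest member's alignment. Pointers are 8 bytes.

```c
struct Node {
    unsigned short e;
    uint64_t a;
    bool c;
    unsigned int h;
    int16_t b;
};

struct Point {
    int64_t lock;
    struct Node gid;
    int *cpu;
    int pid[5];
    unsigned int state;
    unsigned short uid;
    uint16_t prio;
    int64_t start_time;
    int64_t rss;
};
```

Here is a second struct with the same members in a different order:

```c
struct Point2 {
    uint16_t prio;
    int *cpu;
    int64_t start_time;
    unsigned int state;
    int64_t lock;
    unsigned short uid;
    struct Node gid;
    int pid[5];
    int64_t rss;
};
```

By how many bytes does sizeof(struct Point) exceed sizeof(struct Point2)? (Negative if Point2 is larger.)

-16

Node: 0..2  e  (2B, 2-aligned); 2..8  -- padding (6B); 8..16  a  (8B, 8-aligned); 16..17  c  (1B, 1-aligned); 17..20  -- padding (3B); 20..24  h  (4B, 4-aligned); 24..26  b  (2B, 2-aligned); 26..32  -- tail padding (6B); sizeof = 32, alignof = 8
0..8  lock  (8B, 8-aligned)
8..40  gid  (32B, 8-aligned)
40..48  cpu  (8B, 8-aligned)
48..68  pid  (20B, 4-aligned)
68..72  state  (4B, 4-aligned)
72..74  uid  (2B, 2-aligned)
74..76  prio  (2B, 2-aligned)
76..80  -- padding (4B)
80..88  start_time  (8B, 8-aligned)
88..96  rss  (8B, 8-aligned)
sizeof = 96, alignof = 8
— Point2 —
0..2  prio  (2B, 2-aligned)
2..8  -- padding (6B)
8..16  cpu  (8B, 8-aligned)
16..24  start_time  (8B, 8-aligned)
24..28  state  (4B, 4-aligned)
28..32  -- padding (4B)
32..40  lock  (8B, 8-aligned)
40..42  uid  (2B, 2-aligned)
42..48  -- padding (6B)
48..80  gid  (32B, 8-aligned)
80..100  pid  (20B, 4-aligned)
100..104  -- padding (4B)
104..112  rss  (8B, 8-aligned)
sizeof = 112, alignof = 8
96 − 112 = -16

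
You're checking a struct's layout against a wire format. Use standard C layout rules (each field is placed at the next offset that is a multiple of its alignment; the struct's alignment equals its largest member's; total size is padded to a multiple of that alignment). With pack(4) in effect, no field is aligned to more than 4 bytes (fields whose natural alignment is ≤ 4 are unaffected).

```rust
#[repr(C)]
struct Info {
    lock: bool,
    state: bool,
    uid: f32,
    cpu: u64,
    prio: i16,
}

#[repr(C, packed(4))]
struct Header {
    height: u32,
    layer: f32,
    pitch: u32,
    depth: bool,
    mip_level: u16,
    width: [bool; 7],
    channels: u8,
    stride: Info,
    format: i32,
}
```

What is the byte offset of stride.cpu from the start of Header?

Info: lock at 0 (size 1, align 1) → ends 1; state at 1 (size 1, align 1) → ends 2; pad 2 to align 4 for uid; uid at 4 (size 4, align 4) → ends 8; cpu at 8 (size 8, align 8) → ends 16; prio at 16 (size 2, align 2) → ends 18; tail pad 6 to reach multiple of 8; total 24 bytes, alignment 8
height at 0 (size 4, align 4) → ends 4
layer at 4 (size 4, align 4) → ends 8
pitch at 8 (size 4, align 4) → ends 12
depth at 12 (size 1, align 1) → ends 13
pad 1 to align 2 for mip_level
mip_level at 14 (size 2, align 2) → ends 16
width at 16 (size 7, align 1) → ends 23
channels at 23 (size 1, align 1) → ends 24
stride at 24 (size 24, align 4) → ends 48
within Info: cpu at 8
24 + 8 = 32

32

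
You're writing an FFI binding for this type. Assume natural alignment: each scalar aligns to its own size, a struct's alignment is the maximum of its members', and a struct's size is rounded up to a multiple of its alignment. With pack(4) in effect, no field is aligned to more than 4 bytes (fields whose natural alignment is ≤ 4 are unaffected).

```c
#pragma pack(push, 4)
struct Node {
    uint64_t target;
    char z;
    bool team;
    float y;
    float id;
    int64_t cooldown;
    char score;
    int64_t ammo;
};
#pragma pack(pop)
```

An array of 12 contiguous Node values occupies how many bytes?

target at 0 (size 8, align 4) → ends 8
z at 8 (size 1, align 1) → ends 9
team at 9 (size 1, align 1) → ends 10
pad 2 to align 4 for y
y at 12 (size 4, align 4) → ends 16
id at 16 (size 4, align 4) → ends 20
cooldown at 20 (size 8, align 4) → ends 28
score at 28 (size 1, align 1) → ends 29
pad 3 to align 4 for ammo
ammo at 32 (size 8, align 4) → ends 40
total 40 bytes, alignment 4
array of 12: 12 × 40 = 480

480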